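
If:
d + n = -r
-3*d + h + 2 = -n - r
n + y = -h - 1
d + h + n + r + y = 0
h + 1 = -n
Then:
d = 1/2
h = 0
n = -1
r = 1/2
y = 0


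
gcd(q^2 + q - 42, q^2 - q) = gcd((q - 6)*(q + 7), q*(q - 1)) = 1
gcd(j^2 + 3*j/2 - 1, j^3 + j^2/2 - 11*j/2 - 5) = j + 2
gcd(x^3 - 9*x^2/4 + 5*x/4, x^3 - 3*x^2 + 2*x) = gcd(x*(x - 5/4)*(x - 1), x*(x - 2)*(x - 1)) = x^2 - x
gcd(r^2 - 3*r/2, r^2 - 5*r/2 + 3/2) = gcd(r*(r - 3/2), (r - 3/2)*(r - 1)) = r - 3/2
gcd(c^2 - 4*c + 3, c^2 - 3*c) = c - 3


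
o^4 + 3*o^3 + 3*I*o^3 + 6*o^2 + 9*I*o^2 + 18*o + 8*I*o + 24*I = (o + 3)*(o - 2*I)*(o + I)*(o + 4*I)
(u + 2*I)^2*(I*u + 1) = I*u^3 - 3*u^2 - 4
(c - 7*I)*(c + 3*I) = c^2 - 4*I*c + 21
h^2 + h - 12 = (h - 3)*(h + 4)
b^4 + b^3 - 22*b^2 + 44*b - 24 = (b - 2)^2*(b - 1)*(b + 6)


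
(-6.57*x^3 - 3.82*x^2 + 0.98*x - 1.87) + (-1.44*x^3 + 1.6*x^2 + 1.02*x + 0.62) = -8.01*x^3 - 2.22*x^2 + 2.0*x - 1.25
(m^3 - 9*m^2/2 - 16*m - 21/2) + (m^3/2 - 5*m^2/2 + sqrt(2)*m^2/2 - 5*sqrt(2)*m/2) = 3*m^3/2 - 7*m^2 + sqrt(2)*m^2/2 - 16*m - 5*sqrt(2)*m/2 - 21/2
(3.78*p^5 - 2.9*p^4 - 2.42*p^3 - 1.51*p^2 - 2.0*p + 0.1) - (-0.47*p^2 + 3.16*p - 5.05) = 3.78*p^5 - 2.9*p^4 - 2.42*p^3 - 1.04*p^2 - 5.16*p + 5.15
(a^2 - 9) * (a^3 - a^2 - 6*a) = a^5 - a^4 - 15*a^3 + 9*a^2 + 54*a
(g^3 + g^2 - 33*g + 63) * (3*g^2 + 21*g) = 3*g^5 + 24*g^4 - 78*g^3 - 504*g^2 + 1323*g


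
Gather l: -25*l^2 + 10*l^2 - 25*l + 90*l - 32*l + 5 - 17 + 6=-15*l^2 + 33*l - 6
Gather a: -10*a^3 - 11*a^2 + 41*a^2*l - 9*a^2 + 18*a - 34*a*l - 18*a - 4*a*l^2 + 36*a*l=-10*a^3 + a^2*(41*l - 20) + a*(-4*l^2 + 2*l)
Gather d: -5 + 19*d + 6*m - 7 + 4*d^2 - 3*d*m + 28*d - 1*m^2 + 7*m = 4*d^2 + d*(47 - 3*m) - m^2 + 13*m - 12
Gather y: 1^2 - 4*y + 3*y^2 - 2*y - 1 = 3*y^2 - 6*y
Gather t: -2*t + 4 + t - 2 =2 - t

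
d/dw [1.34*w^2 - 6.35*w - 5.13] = 2.68*w - 6.35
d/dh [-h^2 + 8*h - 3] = 8 - 2*h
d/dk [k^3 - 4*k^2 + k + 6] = 3*k^2 - 8*k + 1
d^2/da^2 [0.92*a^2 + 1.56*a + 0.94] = 1.84000000000000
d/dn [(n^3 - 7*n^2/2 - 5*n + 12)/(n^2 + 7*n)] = (n^4 + 14*n^3 - 39*n^2/2 - 24*n - 84)/(n^2*(n^2 + 14*n + 49))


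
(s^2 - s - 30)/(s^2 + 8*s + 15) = (s - 6)/(s + 3)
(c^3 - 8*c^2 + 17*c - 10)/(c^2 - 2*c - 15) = (c^2 - 3*c + 2)/(c + 3)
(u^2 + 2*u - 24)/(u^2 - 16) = (u + 6)/(u + 4)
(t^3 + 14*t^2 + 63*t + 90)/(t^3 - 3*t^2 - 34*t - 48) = (t^2 + 11*t + 30)/(t^2 - 6*t - 16)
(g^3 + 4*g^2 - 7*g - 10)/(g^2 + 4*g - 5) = (g^2 - g - 2)/(g - 1)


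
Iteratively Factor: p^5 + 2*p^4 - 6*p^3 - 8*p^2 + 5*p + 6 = (p + 1)*(p^4 + p^3 - 7*p^2 - p + 6) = (p + 1)*(p + 3)*(p^3 - 2*p^2 - p + 2) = (p - 1)*(p + 1)*(p + 3)*(p^2 - p - 2) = (p - 1)*(p + 1)^2*(p + 3)*(p - 2)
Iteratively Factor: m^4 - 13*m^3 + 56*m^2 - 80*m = (m - 4)*(m^3 - 9*m^2 + 20*m) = m*(m - 4)*(m^2 - 9*m + 20) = m*(m - 5)*(m - 4)*(m - 4)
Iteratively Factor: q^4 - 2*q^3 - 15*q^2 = (q)*(q^3 - 2*q^2 - 15*q) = q*(q - 5)*(q^2 + 3*q) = q*(q - 5)*(q + 3)*(q)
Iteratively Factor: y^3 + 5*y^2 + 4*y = (y)*(y^2 + 5*y + 4) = y*(y + 4)*(y + 1)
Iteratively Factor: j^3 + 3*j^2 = (j + 3)*(j^2) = j*(j + 3)*(j)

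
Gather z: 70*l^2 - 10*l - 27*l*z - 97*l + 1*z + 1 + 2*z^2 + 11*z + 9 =70*l^2 - 107*l + 2*z^2 + z*(12 - 27*l) + 10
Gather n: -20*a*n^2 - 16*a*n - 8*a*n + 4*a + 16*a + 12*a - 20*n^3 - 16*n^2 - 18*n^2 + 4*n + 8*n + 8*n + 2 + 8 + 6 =32*a - 20*n^3 + n^2*(-20*a - 34) + n*(20 - 24*a) + 16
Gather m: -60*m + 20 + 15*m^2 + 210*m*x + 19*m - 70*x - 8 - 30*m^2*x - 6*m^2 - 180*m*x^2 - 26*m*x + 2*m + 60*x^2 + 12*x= m^2*(9 - 30*x) + m*(-180*x^2 + 184*x - 39) + 60*x^2 - 58*x + 12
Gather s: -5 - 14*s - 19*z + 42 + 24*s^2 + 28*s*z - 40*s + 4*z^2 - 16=24*s^2 + s*(28*z - 54) + 4*z^2 - 19*z + 21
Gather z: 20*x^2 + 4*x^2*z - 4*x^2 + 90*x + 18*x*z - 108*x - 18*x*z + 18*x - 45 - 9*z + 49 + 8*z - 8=16*x^2 + z*(4*x^2 - 1) - 4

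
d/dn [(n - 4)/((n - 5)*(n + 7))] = (-n^2 + 8*n - 27)/(n^4 + 4*n^3 - 66*n^2 - 140*n + 1225)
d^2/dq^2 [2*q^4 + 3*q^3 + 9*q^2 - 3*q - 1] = 24*q^2 + 18*q + 18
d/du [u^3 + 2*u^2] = u*(3*u + 4)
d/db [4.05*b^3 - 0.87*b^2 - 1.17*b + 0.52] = 12.15*b^2 - 1.74*b - 1.17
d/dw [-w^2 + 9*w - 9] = 9 - 2*w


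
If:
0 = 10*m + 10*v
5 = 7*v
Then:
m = -5/7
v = 5/7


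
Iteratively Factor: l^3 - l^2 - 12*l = (l + 3)*(l^2 - 4*l) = l*(l + 3)*(l - 4)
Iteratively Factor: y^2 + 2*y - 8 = (y - 2)*(y + 4)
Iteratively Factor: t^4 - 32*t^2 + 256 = (t + 4)*(t^3 - 4*t^2 - 16*t + 64) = (t - 4)*(t + 4)*(t^2 - 16) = (t - 4)*(t + 4)^2*(t - 4)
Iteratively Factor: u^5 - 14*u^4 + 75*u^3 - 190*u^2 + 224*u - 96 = (u - 3)*(u^4 - 11*u^3 + 42*u^2 - 64*u + 32) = (u - 3)*(u - 2)*(u^3 - 9*u^2 + 24*u - 16) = (u - 4)*(u - 3)*(u - 2)*(u^2 - 5*u + 4) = (u - 4)*(u - 3)*(u - 2)*(u - 1)*(u - 4)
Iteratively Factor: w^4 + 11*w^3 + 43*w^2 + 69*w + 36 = (w + 1)*(w^3 + 10*w^2 + 33*w + 36) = (w + 1)*(w + 4)*(w^2 + 6*w + 9) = (w + 1)*(w + 3)*(w + 4)*(w + 3)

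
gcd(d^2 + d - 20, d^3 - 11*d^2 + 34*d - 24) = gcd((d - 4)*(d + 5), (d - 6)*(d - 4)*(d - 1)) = d - 4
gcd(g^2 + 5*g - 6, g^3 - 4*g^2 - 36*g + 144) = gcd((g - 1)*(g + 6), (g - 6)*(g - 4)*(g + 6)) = g + 6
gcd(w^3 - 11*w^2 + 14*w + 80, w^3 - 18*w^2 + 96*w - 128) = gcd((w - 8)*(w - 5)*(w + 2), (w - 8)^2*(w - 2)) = w - 8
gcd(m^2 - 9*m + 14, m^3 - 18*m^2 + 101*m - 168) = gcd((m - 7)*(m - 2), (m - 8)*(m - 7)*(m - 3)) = m - 7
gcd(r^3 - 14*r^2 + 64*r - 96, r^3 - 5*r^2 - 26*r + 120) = r^2 - 10*r + 24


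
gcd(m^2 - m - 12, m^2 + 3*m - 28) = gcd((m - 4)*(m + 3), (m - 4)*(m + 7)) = m - 4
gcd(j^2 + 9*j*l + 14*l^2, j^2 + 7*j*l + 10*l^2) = j + 2*l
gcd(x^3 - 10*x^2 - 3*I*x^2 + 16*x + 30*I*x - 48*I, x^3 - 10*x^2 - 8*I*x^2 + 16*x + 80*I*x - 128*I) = x^2 - 10*x + 16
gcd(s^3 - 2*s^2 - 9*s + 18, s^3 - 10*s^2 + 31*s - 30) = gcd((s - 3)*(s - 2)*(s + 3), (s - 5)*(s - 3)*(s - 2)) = s^2 - 5*s + 6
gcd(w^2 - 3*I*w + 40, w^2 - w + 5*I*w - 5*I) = w + 5*I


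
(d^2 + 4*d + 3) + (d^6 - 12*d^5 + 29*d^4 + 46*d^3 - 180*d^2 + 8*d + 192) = d^6 - 12*d^5 + 29*d^4 + 46*d^3 - 179*d^2 + 12*d + 195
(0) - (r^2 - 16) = 16 - r^2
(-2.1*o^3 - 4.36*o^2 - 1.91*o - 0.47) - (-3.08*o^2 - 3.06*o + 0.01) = -2.1*o^3 - 1.28*o^2 + 1.15*o - 0.48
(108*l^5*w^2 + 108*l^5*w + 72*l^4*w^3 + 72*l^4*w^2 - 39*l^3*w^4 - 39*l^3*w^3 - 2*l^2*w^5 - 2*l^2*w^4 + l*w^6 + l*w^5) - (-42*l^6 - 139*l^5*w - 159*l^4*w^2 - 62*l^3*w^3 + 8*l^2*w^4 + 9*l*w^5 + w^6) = 42*l^6 + 108*l^5*w^2 + 247*l^5*w + 72*l^4*w^3 + 231*l^4*w^2 - 39*l^3*w^4 + 23*l^3*w^3 - 2*l^2*w^5 - 10*l^2*w^4 + l*w^6 - 8*l*w^5 - w^6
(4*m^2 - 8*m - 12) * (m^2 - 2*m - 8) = 4*m^4 - 16*m^3 - 28*m^2 + 88*m + 96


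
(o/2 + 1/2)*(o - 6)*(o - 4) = o^3/2 - 9*o^2/2 + 7*o + 12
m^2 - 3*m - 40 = (m - 8)*(m + 5)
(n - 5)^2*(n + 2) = n^3 - 8*n^2 + 5*n + 50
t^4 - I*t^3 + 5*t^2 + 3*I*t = t*(t - 3*I)*(t + I)^2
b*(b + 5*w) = b^2 + 5*b*w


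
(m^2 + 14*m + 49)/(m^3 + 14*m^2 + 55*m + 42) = (m + 7)/(m^2 + 7*m + 6)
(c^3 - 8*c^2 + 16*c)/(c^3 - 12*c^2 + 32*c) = (c - 4)/(c - 8)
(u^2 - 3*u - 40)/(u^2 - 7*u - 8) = (u + 5)/(u + 1)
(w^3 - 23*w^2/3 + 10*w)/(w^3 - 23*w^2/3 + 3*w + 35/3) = w*(w - 6)/(w^2 - 6*w - 7)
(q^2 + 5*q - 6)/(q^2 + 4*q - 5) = (q + 6)/(q + 5)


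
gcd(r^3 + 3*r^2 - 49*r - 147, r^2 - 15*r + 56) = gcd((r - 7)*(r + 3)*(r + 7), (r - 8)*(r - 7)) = r - 7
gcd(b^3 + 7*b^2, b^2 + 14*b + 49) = b + 7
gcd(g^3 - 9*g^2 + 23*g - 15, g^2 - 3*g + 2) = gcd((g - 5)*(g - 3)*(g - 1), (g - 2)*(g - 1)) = g - 1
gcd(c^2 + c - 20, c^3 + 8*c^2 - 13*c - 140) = c^2 + c - 20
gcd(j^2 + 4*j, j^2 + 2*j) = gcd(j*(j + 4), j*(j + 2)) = j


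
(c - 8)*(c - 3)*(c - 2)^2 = c^4 - 15*c^3 + 72*c^2 - 140*c + 96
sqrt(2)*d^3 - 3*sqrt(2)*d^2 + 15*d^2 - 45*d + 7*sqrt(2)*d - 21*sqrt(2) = (d - 3)*(d + 7*sqrt(2))*(sqrt(2)*d + 1)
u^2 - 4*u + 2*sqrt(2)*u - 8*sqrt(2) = (u - 4)*(u + 2*sqrt(2))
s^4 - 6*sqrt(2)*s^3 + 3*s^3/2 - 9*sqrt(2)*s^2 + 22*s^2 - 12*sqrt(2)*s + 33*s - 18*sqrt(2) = (s + 3/2)*(s - 3*sqrt(2))*(s - 2*sqrt(2))*(s - sqrt(2))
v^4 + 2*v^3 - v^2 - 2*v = v*(v - 1)*(v + 1)*(v + 2)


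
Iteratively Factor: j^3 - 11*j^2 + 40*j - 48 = (j - 4)*(j^2 - 7*j + 12) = (j - 4)*(j - 3)*(j - 4)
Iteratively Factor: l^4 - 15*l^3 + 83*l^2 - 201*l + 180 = (l - 4)*(l^3 - 11*l^2 + 39*l - 45) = (l - 4)*(l - 3)*(l^2 - 8*l + 15) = (l - 5)*(l - 4)*(l - 3)*(l - 3)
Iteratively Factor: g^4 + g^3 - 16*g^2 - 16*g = (g)*(g^3 + g^2 - 16*g - 16) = g*(g - 4)*(g^2 + 5*g + 4) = g*(g - 4)*(g + 4)*(g + 1)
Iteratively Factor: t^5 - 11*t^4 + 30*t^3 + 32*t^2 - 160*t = (t - 5)*(t^4 - 6*t^3 + 32*t) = t*(t - 5)*(t^3 - 6*t^2 + 32) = t*(t - 5)*(t + 2)*(t^2 - 8*t + 16) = t*(t - 5)*(t - 4)*(t + 2)*(t - 4)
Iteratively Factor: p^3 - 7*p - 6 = (p + 1)*(p^2 - p - 6) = (p + 1)*(p + 2)*(p - 3)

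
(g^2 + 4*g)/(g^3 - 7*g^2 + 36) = g*(g + 4)/(g^3 - 7*g^2 + 36)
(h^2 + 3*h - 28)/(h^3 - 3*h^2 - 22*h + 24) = (h^2 + 3*h - 28)/(h^3 - 3*h^2 - 22*h + 24)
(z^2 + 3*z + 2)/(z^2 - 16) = (z^2 + 3*z + 2)/(z^2 - 16)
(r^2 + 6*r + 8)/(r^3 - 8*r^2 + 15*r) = (r^2 + 6*r + 8)/(r*(r^2 - 8*r + 15))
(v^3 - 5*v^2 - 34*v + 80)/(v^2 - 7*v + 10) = (v^2 - 3*v - 40)/(v - 5)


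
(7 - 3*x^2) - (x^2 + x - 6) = -4*x^2 - x + 13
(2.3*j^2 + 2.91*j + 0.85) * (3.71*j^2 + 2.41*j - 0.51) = 8.533*j^4 + 16.3391*j^3 + 8.9936*j^2 + 0.5644*j - 0.4335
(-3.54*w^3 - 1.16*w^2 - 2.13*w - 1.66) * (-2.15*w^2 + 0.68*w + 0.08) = 7.611*w^5 + 0.0867999999999998*w^4 + 3.5075*w^3 + 2.0278*w^2 - 1.2992*w - 0.1328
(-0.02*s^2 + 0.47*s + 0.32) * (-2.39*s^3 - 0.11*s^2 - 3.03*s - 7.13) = 0.0478*s^5 - 1.1211*s^4 - 0.7559*s^3 - 1.3167*s^2 - 4.3207*s - 2.2816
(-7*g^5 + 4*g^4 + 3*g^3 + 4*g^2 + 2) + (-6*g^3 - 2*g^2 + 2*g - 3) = -7*g^5 + 4*g^4 - 3*g^3 + 2*g^2 + 2*g - 1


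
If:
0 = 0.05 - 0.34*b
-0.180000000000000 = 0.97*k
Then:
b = 0.15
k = -0.19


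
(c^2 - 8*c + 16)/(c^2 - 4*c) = (c - 4)/c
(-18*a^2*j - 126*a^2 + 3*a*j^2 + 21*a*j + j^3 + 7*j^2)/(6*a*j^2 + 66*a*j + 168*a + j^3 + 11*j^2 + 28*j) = (-3*a + j)/(j + 4)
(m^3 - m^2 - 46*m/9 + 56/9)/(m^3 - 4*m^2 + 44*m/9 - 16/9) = (3*m + 7)/(3*m - 2)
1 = 1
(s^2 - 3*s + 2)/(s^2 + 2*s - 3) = (s - 2)/(s + 3)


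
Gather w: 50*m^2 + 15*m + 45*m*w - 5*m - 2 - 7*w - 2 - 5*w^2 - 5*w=50*m^2 + 10*m - 5*w^2 + w*(45*m - 12) - 4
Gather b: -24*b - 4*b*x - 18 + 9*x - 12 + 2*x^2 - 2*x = b*(-4*x - 24) + 2*x^2 + 7*x - 30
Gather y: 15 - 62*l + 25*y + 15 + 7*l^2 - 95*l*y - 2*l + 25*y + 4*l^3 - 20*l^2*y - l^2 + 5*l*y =4*l^3 + 6*l^2 - 64*l + y*(-20*l^2 - 90*l + 50) + 30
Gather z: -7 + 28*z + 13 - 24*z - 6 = 4*z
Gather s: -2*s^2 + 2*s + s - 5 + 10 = -2*s^2 + 3*s + 5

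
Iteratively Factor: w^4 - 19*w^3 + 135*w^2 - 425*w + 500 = (w - 5)*(w^3 - 14*w^2 + 65*w - 100) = (w - 5)^2*(w^2 - 9*w + 20) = (w - 5)^2*(w - 4)*(w - 5)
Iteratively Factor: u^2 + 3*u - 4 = (u - 1)*(u + 4)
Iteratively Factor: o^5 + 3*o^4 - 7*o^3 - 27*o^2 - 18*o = (o + 1)*(o^4 + 2*o^3 - 9*o^2 - 18*o) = (o + 1)*(o + 2)*(o^3 - 9*o) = (o + 1)*(o + 2)*(o + 3)*(o^2 - 3*o) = o*(o + 1)*(o + 2)*(o + 3)*(o - 3)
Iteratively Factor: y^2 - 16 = (y - 4)*(y + 4)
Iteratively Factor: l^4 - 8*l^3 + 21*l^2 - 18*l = (l - 3)*(l^3 - 5*l^2 + 6*l) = (l - 3)*(l - 2)*(l^2 - 3*l) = (l - 3)^2*(l - 2)*(l)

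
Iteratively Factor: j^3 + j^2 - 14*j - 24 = (j - 4)*(j^2 + 5*j + 6) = (j - 4)*(j + 2)*(j + 3)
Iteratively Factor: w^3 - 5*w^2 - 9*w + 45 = (w + 3)*(w^2 - 8*w + 15) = (w - 3)*(w + 3)*(w - 5)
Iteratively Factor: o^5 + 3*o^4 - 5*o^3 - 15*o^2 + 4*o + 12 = (o - 2)*(o^4 + 5*o^3 + 5*o^2 - 5*o - 6) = (o - 2)*(o + 2)*(o^3 + 3*o^2 - o - 3) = (o - 2)*(o - 1)*(o + 2)*(o^2 + 4*o + 3) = (o - 2)*(o - 1)*(o + 1)*(o + 2)*(o + 3)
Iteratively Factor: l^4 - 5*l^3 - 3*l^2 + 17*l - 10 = (l - 1)*(l^3 - 4*l^2 - 7*l + 10) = (l - 1)*(l + 2)*(l^2 - 6*l + 5) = (l - 5)*(l - 1)*(l + 2)*(l - 1)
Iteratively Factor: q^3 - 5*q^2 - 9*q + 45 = (q - 5)*(q^2 - 9) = (q - 5)*(q - 3)*(q + 3)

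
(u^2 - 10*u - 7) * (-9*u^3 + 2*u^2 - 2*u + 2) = -9*u^5 + 92*u^4 + 41*u^3 + 8*u^2 - 6*u - 14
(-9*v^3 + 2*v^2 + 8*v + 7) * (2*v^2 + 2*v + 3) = -18*v^5 - 14*v^4 - 7*v^3 + 36*v^2 + 38*v + 21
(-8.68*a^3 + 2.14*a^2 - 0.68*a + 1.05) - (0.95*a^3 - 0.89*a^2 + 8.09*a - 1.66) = -9.63*a^3 + 3.03*a^2 - 8.77*a + 2.71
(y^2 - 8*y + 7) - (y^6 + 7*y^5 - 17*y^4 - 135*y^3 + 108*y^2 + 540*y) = -y^6 - 7*y^5 + 17*y^4 + 135*y^3 - 107*y^2 - 548*y + 7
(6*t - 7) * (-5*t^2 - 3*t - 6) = -30*t^3 + 17*t^2 - 15*t + 42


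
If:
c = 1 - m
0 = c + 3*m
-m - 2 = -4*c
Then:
No Solution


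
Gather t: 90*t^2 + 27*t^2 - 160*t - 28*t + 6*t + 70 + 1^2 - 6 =117*t^2 - 182*t + 65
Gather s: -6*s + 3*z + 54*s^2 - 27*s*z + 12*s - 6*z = 54*s^2 + s*(6 - 27*z) - 3*z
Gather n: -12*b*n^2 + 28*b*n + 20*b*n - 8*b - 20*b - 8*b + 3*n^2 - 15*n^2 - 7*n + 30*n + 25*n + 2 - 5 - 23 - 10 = -36*b + n^2*(-12*b - 12) + n*(48*b + 48) - 36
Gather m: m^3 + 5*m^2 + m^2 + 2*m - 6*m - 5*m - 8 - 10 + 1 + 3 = m^3 + 6*m^2 - 9*m - 14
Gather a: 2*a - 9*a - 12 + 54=42 - 7*a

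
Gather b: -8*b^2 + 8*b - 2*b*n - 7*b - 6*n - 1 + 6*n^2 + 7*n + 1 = -8*b^2 + b*(1 - 2*n) + 6*n^2 + n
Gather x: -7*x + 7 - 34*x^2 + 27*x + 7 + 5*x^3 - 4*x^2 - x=5*x^3 - 38*x^2 + 19*x + 14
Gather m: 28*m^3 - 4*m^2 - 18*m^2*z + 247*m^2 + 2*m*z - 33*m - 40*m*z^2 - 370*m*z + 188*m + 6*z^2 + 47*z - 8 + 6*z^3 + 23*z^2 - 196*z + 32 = 28*m^3 + m^2*(243 - 18*z) + m*(-40*z^2 - 368*z + 155) + 6*z^3 + 29*z^2 - 149*z + 24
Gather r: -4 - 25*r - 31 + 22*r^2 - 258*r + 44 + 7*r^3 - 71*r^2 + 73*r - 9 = 7*r^3 - 49*r^2 - 210*r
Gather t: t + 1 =t + 1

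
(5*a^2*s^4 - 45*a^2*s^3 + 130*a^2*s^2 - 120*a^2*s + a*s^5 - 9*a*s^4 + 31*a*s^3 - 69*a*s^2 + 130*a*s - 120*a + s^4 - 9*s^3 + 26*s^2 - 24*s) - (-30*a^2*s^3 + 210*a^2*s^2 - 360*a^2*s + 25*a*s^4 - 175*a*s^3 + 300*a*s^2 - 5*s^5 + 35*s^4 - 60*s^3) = 5*a^2*s^4 - 15*a^2*s^3 - 80*a^2*s^2 + 240*a^2*s + a*s^5 - 34*a*s^4 + 206*a*s^3 - 369*a*s^2 + 130*a*s - 120*a + 5*s^5 - 34*s^4 + 51*s^3 + 26*s^2 - 24*s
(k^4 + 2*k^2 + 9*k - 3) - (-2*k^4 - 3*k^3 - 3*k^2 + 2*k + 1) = 3*k^4 + 3*k^3 + 5*k^2 + 7*k - 4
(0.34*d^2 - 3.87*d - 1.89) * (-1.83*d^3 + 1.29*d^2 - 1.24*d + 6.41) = -0.6222*d^5 + 7.5207*d^4 - 1.9552*d^3 + 4.5401*d^2 - 22.4631*d - 12.1149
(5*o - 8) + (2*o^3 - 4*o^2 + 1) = 2*o^3 - 4*o^2 + 5*o - 7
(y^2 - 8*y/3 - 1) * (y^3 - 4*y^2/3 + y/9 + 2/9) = y^5 - 4*y^4 + 8*y^3/3 + 34*y^2/27 - 19*y/27 - 2/9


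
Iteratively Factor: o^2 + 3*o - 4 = (o + 4)*(o - 1)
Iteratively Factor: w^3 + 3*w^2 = (w)*(w^2 + 3*w) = w*(w + 3)*(w)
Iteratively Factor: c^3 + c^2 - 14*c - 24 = (c + 3)*(c^2 - 2*c - 8) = (c - 4)*(c + 3)*(c + 2)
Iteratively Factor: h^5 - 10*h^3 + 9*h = (h - 1)*(h^4 + h^3 - 9*h^2 - 9*h) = h*(h - 1)*(h^3 + h^2 - 9*h - 9) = h*(h - 1)*(h + 3)*(h^2 - 2*h - 3) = h*(h - 1)*(h + 1)*(h + 3)*(h - 3)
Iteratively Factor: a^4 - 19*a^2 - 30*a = (a - 5)*(a^3 + 5*a^2 + 6*a) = a*(a - 5)*(a^2 + 5*a + 6) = a*(a - 5)*(a + 2)*(a + 3)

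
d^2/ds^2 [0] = 0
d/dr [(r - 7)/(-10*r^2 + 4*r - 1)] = (10*r^2 - 140*r + 27)/(100*r^4 - 80*r^3 + 36*r^2 - 8*r + 1)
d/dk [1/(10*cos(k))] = sin(k)/(10*cos(k)^2)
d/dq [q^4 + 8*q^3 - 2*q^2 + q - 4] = 4*q^3 + 24*q^2 - 4*q + 1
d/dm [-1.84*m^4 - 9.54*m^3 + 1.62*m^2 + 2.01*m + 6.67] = -7.36*m^3 - 28.62*m^2 + 3.24*m + 2.01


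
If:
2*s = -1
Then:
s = -1/2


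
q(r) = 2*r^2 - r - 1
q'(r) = 4*r - 1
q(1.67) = 2.91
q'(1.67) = 5.68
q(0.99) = -0.03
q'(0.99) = 2.96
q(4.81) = 40.46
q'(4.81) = 18.24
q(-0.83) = 1.21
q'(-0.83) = -4.32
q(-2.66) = 15.81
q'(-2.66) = -11.64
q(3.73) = 23.10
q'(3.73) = 13.92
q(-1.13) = 2.68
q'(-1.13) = -5.52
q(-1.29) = 3.62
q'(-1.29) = -6.16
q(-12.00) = 299.00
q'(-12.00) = -49.00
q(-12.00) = 299.00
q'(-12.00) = -49.00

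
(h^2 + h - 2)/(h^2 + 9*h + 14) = (h - 1)/(h + 7)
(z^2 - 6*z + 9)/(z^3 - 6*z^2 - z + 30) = (z - 3)/(z^2 - 3*z - 10)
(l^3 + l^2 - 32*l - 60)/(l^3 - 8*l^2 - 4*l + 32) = (l^2 - l - 30)/(l^2 - 10*l + 16)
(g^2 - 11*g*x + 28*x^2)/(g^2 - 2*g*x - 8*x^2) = (g - 7*x)/(g + 2*x)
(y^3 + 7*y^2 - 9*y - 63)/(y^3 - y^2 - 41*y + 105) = (y + 3)/(y - 5)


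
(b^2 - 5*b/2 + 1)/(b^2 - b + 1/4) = 2*(b - 2)/(2*b - 1)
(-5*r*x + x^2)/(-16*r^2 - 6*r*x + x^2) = x*(5*r - x)/(16*r^2 + 6*r*x - x^2)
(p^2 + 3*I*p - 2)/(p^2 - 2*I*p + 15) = (p^2 + 3*I*p - 2)/(p^2 - 2*I*p + 15)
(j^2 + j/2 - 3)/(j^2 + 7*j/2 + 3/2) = (2*j^2 + j - 6)/(2*j^2 + 7*j + 3)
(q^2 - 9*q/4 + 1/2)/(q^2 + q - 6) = (q - 1/4)/(q + 3)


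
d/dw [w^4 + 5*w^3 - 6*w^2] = w*(4*w^2 + 15*w - 12)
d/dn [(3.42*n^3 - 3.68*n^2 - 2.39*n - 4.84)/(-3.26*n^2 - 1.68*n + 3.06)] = (-11.1492*n^4 - 11.4912*n^3 + 29.7866*n^2 - 54.0784*n - 15.4446)/(10.6276*n^4 + 10.9536*n^3 - 17.1288*n^2 - 10.2816*n + 9.3636)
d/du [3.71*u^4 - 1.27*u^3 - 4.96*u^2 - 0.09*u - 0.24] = 14.84*u^3 - 3.81*u^2 - 9.92*u - 0.09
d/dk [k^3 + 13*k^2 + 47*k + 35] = 3*k^2 + 26*k + 47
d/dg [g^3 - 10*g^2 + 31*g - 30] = 3*g^2 - 20*g + 31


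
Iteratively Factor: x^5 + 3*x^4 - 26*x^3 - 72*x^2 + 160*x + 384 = (x + 2)*(x^4 + x^3 - 28*x^2 - 16*x + 192) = (x - 3)*(x + 2)*(x^3 + 4*x^2 - 16*x - 64) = (x - 3)*(x + 2)*(x + 4)*(x^2 - 16) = (x - 3)*(x + 2)*(x + 4)^2*(x - 4)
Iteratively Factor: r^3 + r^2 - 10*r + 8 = (r - 1)*(r^2 + 2*r - 8) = (r - 1)*(r + 4)*(r - 2)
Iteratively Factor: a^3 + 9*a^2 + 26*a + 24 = (a + 4)*(a^2 + 5*a + 6) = (a + 3)*(a + 4)*(a + 2)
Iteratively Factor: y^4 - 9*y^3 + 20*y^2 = (y - 4)*(y^3 - 5*y^2) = y*(y - 4)*(y^2 - 5*y) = y*(y - 5)*(y - 4)*(y)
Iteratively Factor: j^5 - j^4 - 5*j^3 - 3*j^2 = (j + 1)*(j^4 - 2*j^3 - 3*j^2) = (j + 1)^2*(j^3 - 3*j^2) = (j - 3)*(j + 1)^2*(j^2) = j*(j - 3)*(j + 1)^2*(j)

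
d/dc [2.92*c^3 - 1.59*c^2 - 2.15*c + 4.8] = 8.76*c^2 - 3.18*c - 2.15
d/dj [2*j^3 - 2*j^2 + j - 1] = 6*j^2 - 4*j + 1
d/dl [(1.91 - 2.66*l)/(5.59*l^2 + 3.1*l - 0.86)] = (14.8694*l^2 - 21.3538*l - 3.6334)/(31.2481*l^4 + 34.658*l^3 - 0.00479999999999769*l^2 - 5.332*l + 0.7396)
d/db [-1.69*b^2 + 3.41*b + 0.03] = 3.41 - 3.38*b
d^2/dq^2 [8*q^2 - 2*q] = 16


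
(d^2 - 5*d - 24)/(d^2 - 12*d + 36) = (d^2 - 5*d - 24)/(d^2 - 12*d + 36)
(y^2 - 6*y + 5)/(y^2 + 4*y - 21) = (y^2 - 6*y + 5)/(y^2 + 4*y - 21)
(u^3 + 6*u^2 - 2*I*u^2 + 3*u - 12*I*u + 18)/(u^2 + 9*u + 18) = (u^2 - 2*I*u + 3)/(u + 3)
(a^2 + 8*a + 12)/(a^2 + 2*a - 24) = (a + 2)/(a - 4)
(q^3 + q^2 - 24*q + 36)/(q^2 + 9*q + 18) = (q^2 - 5*q + 6)/(q + 3)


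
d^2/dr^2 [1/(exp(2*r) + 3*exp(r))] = (-(exp(r) + 3)*(4*exp(r) + 3) + 2*(2*exp(r) + 3)^2)*exp(-r)/(exp(r) + 3)^3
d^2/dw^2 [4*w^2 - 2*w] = 8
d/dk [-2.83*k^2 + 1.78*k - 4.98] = 1.78 - 5.66*k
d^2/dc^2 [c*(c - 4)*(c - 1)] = 6*c - 10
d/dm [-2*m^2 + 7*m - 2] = 7 - 4*m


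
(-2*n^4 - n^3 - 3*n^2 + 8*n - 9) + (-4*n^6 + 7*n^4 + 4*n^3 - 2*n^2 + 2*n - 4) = -4*n^6 + 5*n^4 + 3*n^3 - 5*n^2 + 10*n - 13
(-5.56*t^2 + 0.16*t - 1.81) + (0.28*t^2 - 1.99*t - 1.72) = -5.28*t^2 - 1.83*t - 3.53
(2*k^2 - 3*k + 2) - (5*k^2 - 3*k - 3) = 5 - 3*k^2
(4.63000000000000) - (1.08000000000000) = 3.55000000000000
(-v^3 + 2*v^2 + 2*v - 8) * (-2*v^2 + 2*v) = 2*v^5 - 6*v^4 + 20*v^2 - 16*v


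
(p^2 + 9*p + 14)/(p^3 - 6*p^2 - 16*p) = (p + 7)/(p*(p - 8))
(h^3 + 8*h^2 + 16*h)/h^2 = h + 8 + 16/h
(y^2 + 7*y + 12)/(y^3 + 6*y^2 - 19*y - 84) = (y + 4)/(y^2 + 3*y - 28)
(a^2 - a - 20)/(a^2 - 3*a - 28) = (a - 5)/(a - 7)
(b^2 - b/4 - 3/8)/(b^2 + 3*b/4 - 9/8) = (2*b + 1)/(2*b + 3)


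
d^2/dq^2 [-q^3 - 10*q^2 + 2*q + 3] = -6*q - 20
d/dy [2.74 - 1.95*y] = -1.95000000000000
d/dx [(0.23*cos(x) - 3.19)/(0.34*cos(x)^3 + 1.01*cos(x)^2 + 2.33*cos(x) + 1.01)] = (0.1564*cos(x)^3 - 3.0215*cos(x)^2 - 6.4438*cos(x) - 7.665)*sin(x)/(0.1156*cos(x)^6 + 0.6868*cos(x)^5 + 2.6045*cos(x)^4 + 5.3934*cos(x)^3 + 7.4691*cos(x)^2 + 4.7066*cos(x) + 1.0201)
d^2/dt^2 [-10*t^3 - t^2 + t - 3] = -60*t - 2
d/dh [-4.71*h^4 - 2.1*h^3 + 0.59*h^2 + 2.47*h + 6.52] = -18.84*h^3 - 6.3*h^2 + 1.18*h + 2.47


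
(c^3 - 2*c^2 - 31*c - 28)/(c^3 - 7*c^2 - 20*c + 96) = (c^2 - 6*c - 7)/(c^2 - 11*c + 24)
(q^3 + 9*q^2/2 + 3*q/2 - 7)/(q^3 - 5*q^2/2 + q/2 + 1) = (2*q^2 + 11*q + 14)/(2*q^2 - 3*q - 2)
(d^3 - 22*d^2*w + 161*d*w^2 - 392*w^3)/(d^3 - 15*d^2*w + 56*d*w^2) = (d - 7*w)/d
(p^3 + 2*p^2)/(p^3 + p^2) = (p + 2)/(p + 1)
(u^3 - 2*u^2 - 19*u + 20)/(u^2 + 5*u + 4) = (u^2 - 6*u + 5)/(u + 1)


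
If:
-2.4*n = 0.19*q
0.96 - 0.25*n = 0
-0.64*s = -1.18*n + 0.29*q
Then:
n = 3.84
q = -48.51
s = 29.06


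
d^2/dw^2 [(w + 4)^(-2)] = 6/(w + 4)^4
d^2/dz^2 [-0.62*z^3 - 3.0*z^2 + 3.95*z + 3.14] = -3.72*z - 6.0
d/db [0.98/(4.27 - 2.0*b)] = 1.96/(2.0*b - 4.27)^2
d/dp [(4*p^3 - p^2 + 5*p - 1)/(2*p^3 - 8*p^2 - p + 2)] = (-30*p^4 - 28*p^3 + 71*p^2 - 20*p + 9)/(4*p^6 - 32*p^5 + 60*p^4 + 24*p^3 - 31*p^2 - 4*p + 4)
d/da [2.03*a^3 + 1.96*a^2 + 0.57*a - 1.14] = 6.09*a^2 + 3.92*a + 0.57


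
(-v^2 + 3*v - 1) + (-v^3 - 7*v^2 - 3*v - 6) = -v^3 - 8*v^2 - 7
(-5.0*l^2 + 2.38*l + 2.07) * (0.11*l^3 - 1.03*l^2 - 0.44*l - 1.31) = -0.55*l^5 + 5.4118*l^4 - 0.0236999999999998*l^3 + 3.3707*l^2 - 4.0286*l - 2.7117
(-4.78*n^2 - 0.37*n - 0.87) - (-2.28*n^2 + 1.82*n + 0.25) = -2.5*n^2 - 2.19*n - 1.12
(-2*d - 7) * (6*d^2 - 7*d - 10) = -12*d^3 - 28*d^2 + 69*d + 70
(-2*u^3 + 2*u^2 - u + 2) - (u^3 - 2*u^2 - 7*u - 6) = -3*u^3 + 4*u^2 + 6*u + 8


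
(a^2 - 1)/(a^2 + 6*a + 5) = (a - 1)/(a + 5)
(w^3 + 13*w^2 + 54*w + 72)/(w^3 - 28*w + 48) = (w^2 + 7*w + 12)/(w^2 - 6*w + 8)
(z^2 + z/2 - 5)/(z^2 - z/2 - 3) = (2*z + 5)/(2*z + 3)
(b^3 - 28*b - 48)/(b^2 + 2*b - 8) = (b^2 - 4*b - 12)/(b - 2)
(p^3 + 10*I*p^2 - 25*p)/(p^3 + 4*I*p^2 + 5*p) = (p + 5*I)/(p - I)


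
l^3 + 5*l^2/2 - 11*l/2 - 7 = (l - 2)*(l + 1)*(l + 7/2)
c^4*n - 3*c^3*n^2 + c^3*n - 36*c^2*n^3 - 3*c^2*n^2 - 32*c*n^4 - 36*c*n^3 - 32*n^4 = (c - 8*n)*(c + n)*(c + 4*n)*(c*n + n)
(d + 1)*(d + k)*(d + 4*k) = d^3 + 5*d^2*k + d^2 + 4*d*k^2 + 5*d*k + 4*k^2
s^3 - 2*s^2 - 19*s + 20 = (s - 5)*(s - 1)*(s + 4)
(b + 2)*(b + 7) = b^2 + 9*b + 14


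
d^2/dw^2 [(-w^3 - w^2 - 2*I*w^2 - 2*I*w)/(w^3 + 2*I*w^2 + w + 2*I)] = 2*(-w^3 + 3*w^2 + 3*w - 1)/(w^6 + 3*w^4 + 3*w^2 + 1)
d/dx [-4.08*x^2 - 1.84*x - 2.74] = -8.16*x - 1.84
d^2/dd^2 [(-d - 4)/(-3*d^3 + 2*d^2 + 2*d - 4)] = 2*((d + 4)*(-9*d^2 + 4*d + 2)^2 + (-9*d^2 + 4*d - (d + 4)*(9*d - 2) + 2)*(3*d^3 - 2*d^2 - 2*d + 4))/(3*d^3 - 2*d^2 - 2*d + 4)^3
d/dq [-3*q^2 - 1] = -6*q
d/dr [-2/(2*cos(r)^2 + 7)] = -4*sin(2*r)/(cos(2*r) + 8)^2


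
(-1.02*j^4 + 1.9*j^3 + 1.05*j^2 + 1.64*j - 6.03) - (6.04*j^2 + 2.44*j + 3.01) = -1.02*j^4 + 1.9*j^3 - 4.99*j^2 - 0.8*j - 9.04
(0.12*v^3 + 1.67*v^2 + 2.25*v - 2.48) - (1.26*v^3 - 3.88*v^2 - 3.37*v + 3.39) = -1.14*v^3 + 5.55*v^2 + 5.62*v - 5.87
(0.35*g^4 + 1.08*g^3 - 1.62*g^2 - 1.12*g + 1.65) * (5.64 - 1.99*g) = -0.6965*g^5 - 0.1752*g^4 + 9.315*g^3 - 6.908*g^2 - 9.6003*g + 9.306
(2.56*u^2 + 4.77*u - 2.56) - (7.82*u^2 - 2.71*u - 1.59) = -5.26*u^2 + 7.48*u - 0.97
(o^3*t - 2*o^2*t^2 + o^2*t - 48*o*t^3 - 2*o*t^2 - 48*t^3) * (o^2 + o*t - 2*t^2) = o^5*t - o^4*t^2 + o^4*t - 52*o^3*t^3 - o^3*t^2 - 44*o^2*t^4 - 52*o^2*t^3 + 96*o*t^5 - 44*o*t^4 + 96*t^5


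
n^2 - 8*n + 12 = (n - 6)*(n - 2)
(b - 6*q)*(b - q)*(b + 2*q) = b^3 - 5*b^2*q - 8*b*q^2 + 12*q^3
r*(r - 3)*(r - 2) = r^3 - 5*r^2 + 6*r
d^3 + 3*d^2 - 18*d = d*(d - 3)*(d + 6)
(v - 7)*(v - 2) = v^2 - 9*v + 14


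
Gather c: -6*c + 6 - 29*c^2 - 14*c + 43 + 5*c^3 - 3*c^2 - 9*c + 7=5*c^3 - 32*c^2 - 29*c + 56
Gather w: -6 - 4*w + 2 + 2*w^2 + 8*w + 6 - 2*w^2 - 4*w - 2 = 0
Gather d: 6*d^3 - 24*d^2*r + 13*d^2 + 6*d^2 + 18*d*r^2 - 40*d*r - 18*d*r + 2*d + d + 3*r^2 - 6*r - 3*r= 6*d^3 + d^2*(19 - 24*r) + d*(18*r^2 - 58*r + 3) + 3*r^2 - 9*r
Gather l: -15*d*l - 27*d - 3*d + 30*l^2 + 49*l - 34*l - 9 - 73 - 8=-30*d + 30*l^2 + l*(15 - 15*d) - 90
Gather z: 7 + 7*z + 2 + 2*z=9*z + 9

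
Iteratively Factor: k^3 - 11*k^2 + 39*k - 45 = (k - 3)*(k^2 - 8*k + 15) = (k - 5)*(k - 3)*(k - 3)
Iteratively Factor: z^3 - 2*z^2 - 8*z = (z - 4)*(z^2 + 2*z) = z*(z - 4)*(z + 2)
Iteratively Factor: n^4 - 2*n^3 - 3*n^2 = (n + 1)*(n^3 - 3*n^2) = n*(n + 1)*(n^2 - 3*n) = n*(n - 3)*(n + 1)*(n)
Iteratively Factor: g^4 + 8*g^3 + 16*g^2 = (g)*(g^3 + 8*g^2 + 16*g) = g^2*(g^2 + 8*g + 16) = g^2*(g + 4)*(g + 4)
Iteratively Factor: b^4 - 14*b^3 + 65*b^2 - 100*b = (b - 4)*(b^3 - 10*b^2 + 25*b) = (b - 5)*(b - 4)*(b^2 - 5*b) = (b - 5)^2*(b - 4)*(b)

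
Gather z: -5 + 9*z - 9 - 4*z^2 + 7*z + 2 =-4*z^2 + 16*z - 12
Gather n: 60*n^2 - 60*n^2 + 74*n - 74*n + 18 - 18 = 0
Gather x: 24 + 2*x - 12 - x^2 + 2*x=-x^2 + 4*x + 12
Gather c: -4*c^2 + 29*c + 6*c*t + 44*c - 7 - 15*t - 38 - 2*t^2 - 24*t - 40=-4*c^2 + c*(6*t + 73) - 2*t^2 - 39*t - 85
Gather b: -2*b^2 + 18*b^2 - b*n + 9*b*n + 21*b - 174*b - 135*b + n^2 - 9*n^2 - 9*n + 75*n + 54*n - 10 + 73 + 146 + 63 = 16*b^2 + b*(8*n - 288) - 8*n^2 + 120*n + 272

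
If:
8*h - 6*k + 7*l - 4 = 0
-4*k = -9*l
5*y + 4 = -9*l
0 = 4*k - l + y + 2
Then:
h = 85/248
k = -27/62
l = -6/31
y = -14/31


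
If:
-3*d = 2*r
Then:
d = -2*r/3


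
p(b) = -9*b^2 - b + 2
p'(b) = -18*b - 1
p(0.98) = -7.62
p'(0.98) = -18.64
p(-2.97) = -74.42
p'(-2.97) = 52.46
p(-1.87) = -27.60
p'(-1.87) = 32.66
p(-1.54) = -17.80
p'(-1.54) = 26.72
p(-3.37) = -96.84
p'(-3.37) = 59.66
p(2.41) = -52.68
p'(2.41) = -44.38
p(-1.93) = -29.59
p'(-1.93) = 33.74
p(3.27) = -97.51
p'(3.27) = -59.86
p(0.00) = 2.00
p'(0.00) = -1.00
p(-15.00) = -2008.00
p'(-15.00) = 269.00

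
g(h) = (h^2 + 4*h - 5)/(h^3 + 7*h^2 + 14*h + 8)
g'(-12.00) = -0.00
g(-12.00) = -0.10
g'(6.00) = -0.00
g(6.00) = 0.10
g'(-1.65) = -30.27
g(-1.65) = 16.61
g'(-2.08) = -700.61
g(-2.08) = -54.21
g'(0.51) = 0.50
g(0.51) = -0.16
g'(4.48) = -0.01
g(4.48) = 0.11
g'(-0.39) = 5.49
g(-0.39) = -1.81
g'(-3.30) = -0.46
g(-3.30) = -3.49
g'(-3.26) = -0.79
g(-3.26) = -3.52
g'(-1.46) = -2.70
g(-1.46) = 13.80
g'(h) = (2*h + 4)/(h^3 + 7*h^2 + 14*h + 8) + (-3*h^2 - 14*h - 14)*(h^2 + 4*h - 5)/(h^3 + 7*h^2 + 14*h + 8)^2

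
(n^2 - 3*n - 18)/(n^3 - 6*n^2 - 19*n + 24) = (n - 6)/(n^2 - 9*n + 8)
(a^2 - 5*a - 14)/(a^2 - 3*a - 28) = (a + 2)/(a + 4)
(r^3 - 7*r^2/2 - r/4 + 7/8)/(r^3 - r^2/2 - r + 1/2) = (r^2 - 3*r - 7/4)/(r^2 - 1)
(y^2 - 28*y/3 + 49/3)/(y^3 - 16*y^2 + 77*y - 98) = (y - 7/3)/(y^2 - 9*y + 14)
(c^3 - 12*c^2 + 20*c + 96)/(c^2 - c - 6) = (c^2 - 14*c + 48)/(c - 3)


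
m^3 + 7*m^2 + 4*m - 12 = (m - 1)*(m + 2)*(m + 6)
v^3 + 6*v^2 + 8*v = v*(v + 2)*(v + 4)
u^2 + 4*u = u*(u + 4)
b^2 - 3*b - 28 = (b - 7)*(b + 4)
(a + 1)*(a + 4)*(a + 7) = a^3 + 12*a^2 + 39*a + 28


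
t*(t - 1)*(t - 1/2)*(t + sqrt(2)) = t^4 - 3*t^3/2 + sqrt(2)*t^3 - 3*sqrt(2)*t^2/2 + t^2/2 + sqrt(2)*t/2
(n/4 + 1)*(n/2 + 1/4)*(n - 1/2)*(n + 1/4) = n^4/8 + 17*n^3/32 + 3*n^2/32 - 17*n/128 - 1/32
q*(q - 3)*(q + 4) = q^3 + q^2 - 12*q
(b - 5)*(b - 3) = b^2 - 8*b + 15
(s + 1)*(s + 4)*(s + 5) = s^3 + 10*s^2 + 29*s + 20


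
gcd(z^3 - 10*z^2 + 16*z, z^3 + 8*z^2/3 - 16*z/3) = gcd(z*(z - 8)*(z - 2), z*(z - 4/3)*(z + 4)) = z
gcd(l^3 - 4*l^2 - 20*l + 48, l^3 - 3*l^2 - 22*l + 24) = l^2 - 2*l - 24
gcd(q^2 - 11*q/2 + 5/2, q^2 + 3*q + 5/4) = 1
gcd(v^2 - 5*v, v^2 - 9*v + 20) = v - 5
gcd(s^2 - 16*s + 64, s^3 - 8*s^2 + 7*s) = 1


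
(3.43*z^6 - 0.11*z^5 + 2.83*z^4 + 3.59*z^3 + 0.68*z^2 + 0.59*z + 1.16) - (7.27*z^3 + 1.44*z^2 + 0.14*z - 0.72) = 3.43*z^6 - 0.11*z^5 + 2.83*z^4 - 3.68*z^3 - 0.76*z^2 + 0.45*z + 1.88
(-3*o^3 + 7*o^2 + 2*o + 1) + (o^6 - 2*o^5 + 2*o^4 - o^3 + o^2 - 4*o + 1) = o^6 - 2*o^5 + 2*o^4 - 4*o^3 + 8*o^2 - 2*o + 2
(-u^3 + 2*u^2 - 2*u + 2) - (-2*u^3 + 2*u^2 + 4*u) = u^3 - 6*u + 2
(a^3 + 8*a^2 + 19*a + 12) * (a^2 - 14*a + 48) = a^5 - 6*a^4 - 45*a^3 + 130*a^2 + 744*a + 576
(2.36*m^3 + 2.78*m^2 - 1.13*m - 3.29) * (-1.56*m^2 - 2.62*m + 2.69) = -3.6816*m^5 - 10.52*m^4 + 0.8276*m^3 + 15.5712*m^2 + 5.5801*m - 8.8501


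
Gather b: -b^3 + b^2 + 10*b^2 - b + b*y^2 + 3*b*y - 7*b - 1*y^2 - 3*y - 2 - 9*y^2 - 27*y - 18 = -b^3 + 11*b^2 + b*(y^2 + 3*y - 8) - 10*y^2 - 30*y - 20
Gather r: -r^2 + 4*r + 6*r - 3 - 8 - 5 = -r^2 + 10*r - 16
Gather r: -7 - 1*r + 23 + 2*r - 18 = r - 2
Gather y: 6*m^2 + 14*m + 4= 6*m^2 + 14*m + 4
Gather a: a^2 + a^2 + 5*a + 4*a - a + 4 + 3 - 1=2*a^2 + 8*a + 6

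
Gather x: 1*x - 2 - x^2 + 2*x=-x^2 + 3*x - 2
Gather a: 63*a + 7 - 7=63*a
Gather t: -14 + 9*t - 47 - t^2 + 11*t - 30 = -t^2 + 20*t - 91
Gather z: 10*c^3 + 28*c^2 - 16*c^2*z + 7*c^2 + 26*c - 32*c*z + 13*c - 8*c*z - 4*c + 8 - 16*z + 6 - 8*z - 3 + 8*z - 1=10*c^3 + 35*c^2 + 35*c + z*(-16*c^2 - 40*c - 16) + 10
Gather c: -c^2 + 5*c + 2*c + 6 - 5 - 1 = -c^2 + 7*c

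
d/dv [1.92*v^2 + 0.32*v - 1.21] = 3.84*v + 0.32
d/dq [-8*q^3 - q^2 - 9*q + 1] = -24*q^2 - 2*q - 9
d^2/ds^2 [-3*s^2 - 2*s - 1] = -6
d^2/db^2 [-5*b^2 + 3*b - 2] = -10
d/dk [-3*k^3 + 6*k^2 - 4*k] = -9*k^2 + 12*k - 4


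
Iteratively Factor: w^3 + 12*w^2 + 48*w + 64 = (w + 4)*(w^2 + 8*w + 16) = (w + 4)^2*(w + 4)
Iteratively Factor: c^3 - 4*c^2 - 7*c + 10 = (c - 5)*(c^2 + c - 2) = (c - 5)*(c - 1)*(c + 2)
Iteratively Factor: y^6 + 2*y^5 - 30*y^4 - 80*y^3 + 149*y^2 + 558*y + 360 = (y - 5)*(y^5 + 7*y^4 + 5*y^3 - 55*y^2 - 126*y - 72) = (y - 5)*(y + 3)*(y^4 + 4*y^3 - 7*y^2 - 34*y - 24) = (y - 5)*(y + 1)*(y + 3)*(y^3 + 3*y^2 - 10*y - 24) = (y - 5)*(y + 1)*(y + 3)*(y + 4)*(y^2 - y - 6) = (y - 5)*(y - 3)*(y + 1)*(y + 3)*(y + 4)*(y + 2)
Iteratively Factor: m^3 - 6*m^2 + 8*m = (m)*(m^2 - 6*m + 8) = m*(m - 2)*(m - 4)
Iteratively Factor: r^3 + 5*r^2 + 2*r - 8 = (r + 4)*(r^2 + r - 2) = (r + 2)*(r + 4)*(r - 1)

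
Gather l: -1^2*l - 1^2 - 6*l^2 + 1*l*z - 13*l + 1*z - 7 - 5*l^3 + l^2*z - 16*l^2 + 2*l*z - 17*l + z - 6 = -5*l^3 + l^2*(z - 22) + l*(3*z - 31) + 2*z - 14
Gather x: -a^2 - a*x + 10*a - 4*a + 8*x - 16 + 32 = -a^2 + 6*a + x*(8 - a) + 16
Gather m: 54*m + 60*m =114*m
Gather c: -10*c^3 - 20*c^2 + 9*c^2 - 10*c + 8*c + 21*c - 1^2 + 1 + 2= -10*c^3 - 11*c^2 + 19*c + 2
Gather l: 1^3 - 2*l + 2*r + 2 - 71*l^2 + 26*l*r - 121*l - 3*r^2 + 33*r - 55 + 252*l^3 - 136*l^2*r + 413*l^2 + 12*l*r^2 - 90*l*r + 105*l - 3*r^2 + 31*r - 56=252*l^3 + l^2*(342 - 136*r) + l*(12*r^2 - 64*r - 18) - 6*r^2 + 66*r - 108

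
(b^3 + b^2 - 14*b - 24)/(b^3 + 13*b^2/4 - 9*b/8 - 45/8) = 8*(b^2 - 2*b - 8)/(8*b^2 + 2*b - 15)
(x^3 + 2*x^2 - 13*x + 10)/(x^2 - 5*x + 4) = (x^2 + 3*x - 10)/(x - 4)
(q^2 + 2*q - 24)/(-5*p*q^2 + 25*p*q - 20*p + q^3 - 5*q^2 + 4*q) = (-q - 6)/(5*p*q - 5*p - q^2 + q)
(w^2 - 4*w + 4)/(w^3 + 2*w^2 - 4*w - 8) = (w - 2)/(w^2 + 4*w + 4)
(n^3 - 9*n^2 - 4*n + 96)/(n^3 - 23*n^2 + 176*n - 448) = (n^2 - n - 12)/(n^2 - 15*n + 56)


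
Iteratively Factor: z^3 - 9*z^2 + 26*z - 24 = (z - 4)*(z^2 - 5*z + 6) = (z - 4)*(z - 3)*(z - 2)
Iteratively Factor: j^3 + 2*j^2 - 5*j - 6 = (j + 1)*(j^2 + j - 6) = (j + 1)*(j + 3)*(j - 2)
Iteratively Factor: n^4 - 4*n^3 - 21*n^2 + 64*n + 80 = (n - 4)*(n^3 - 21*n - 20) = (n - 4)*(n + 4)*(n^2 - 4*n - 5) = (n - 5)*(n - 4)*(n + 4)*(n + 1)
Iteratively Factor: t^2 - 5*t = (t)*(t - 5)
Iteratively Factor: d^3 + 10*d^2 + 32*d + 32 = (d + 4)*(d^2 + 6*d + 8) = (d + 2)*(d + 4)*(d + 4)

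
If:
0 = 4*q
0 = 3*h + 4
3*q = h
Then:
No Solution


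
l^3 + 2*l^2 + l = l*(l + 1)^2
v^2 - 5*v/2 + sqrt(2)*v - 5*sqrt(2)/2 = (v - 5/2)*(v + sqrt(2))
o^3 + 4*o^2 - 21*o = o*(o - 3)*(o + 7)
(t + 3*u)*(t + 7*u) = t^2 + 10*t*u + 21*u^2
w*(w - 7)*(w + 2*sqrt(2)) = w^3 - 7*w^2 + 2*sqrt(2)*w^2 - 14*sqrt(2)*w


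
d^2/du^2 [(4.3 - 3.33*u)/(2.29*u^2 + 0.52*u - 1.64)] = (-(3.33*u - 4.3)*(4.58*u + 0.52)*(9.16*u + 1.04) + (45.7542*u - 16.2308)*(2.29*u^2 + 0.52*u - 1.64))/(2.29*u^2 + 0.52*u - 1.64)^3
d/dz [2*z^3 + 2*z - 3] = 6*z^2 + 2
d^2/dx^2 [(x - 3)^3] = 6*x - 18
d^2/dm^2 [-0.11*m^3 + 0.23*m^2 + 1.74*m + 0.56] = 0.46 - 0.66*m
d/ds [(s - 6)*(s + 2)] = 2*s - 4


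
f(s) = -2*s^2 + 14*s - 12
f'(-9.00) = 50.00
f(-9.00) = -300.00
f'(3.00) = 2.00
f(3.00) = 12.00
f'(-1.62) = 20.48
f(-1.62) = -39.93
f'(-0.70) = 16.80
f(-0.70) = -22.78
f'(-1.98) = 21.92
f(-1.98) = -47.56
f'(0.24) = 13.04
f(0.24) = -8.76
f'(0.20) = 13.20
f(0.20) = -9.28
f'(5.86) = -9.44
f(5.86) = 1.36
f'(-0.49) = 15.96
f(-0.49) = -19.34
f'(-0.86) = 17.44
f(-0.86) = -25.52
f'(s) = 14 - 4*s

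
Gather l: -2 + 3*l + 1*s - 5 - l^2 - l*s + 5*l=-l^2 + l*(8 - s) + s - 7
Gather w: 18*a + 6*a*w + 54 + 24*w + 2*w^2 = 18*a + 2*w^2 + w*(6*a + 24) + 54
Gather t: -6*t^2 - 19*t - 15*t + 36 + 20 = -6*t^2 - 34*t + 56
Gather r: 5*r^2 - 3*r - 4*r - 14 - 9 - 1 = 5*r^2 - 7*r - 24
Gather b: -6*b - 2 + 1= -6*b - 1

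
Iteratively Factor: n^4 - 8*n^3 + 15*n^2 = (n - 5)*(n^3 - 3*n^2) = n*(n - 5)*(n^2 - 3*n) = n*(n - 5)*(n - 3)*(n)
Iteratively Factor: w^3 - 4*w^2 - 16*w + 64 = (w - 4)*(w^2 - 16) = (w - 4)^2*(w + 4)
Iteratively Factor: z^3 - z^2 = (z)*(z^2 - z) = z*(z - 1)*(z)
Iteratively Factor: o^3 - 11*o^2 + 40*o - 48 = (o - 4)*(o^2 - 7*o + 12) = (o - 4)^2*(o - 3)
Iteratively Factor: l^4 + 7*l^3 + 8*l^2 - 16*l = (l)*(l^3 + 7*l^2 + 8*l - 16) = l*(l - 1)*(l^2 + 8*l + 16) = l*(l - 1)*(l + 4)*(l + 4)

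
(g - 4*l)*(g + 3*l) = g^2 - g*l - 12*l^2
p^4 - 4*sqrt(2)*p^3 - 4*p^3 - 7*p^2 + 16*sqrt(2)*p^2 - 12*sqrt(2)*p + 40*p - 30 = (p - 3)*(p - 1)*(p - 5*sqrt(2))*(p + sqrt(2))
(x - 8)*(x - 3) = x^2 - 11*x + 24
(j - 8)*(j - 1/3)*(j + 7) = j^3 - 4*j^2/3 - 167*j/3 + 56/3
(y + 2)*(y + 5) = y^2 + 7*y + 10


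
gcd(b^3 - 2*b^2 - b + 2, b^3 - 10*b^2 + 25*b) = 1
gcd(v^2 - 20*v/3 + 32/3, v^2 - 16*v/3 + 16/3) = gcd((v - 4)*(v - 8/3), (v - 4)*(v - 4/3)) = v - 4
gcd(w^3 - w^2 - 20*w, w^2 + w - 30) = w - 5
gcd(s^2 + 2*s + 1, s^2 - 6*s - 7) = s + 1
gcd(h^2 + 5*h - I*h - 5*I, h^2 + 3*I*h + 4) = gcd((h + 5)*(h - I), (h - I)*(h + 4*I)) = h - I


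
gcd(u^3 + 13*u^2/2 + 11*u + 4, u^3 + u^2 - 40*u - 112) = u + 4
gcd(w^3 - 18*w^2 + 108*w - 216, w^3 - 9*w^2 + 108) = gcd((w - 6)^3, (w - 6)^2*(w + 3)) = w^2 - 12*w + 36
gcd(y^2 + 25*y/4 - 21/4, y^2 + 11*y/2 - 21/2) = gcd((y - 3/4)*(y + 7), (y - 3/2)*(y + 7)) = y + 7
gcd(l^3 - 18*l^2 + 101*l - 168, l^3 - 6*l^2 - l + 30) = l - 3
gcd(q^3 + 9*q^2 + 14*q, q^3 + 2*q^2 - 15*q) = q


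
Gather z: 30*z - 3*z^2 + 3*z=-3*z^2 + 33*z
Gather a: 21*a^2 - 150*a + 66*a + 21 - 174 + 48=21*a^2 - 84*a - 105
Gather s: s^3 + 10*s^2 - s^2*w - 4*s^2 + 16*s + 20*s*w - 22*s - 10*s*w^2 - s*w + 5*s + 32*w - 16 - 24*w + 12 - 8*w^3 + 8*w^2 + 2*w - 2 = s^3 + s^2*(6 - w) + s*(-10*w^2 + 19*w - 1) - 8*w^3 + 8*w^2 + 10*w - 6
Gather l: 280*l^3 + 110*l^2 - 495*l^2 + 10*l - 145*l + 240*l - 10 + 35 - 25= 280*l^3 - 385*l^2 + 105*l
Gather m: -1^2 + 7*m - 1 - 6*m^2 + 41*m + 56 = -6*m^2 + 48*m + 54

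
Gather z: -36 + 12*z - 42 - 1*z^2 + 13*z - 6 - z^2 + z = -2*z^2 + 26*z - 84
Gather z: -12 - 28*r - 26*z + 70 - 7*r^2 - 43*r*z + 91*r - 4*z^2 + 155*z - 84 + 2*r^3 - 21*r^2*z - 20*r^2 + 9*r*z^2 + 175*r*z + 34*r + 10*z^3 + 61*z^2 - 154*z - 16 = 2*r^3 - 27*r^2 + 97*r + 10*z^3 + z^2*(9*r + 57) + z*(-21*r^2 + 132*r - 25) - 42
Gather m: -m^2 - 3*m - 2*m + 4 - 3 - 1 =-m^2 - 5*m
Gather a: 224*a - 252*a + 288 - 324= -28*a - 36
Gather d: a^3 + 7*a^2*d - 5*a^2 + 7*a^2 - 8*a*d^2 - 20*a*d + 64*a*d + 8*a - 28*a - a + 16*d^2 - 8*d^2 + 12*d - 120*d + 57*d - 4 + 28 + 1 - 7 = a^3 + 2*a^2 - 21*a + d^2*(8 - 8*a) + d*(7*a^2 + 44*a - 51) + 18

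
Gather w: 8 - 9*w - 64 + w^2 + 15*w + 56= w^2 + 6*w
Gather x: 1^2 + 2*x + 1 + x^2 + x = x^2 + 3*x + 2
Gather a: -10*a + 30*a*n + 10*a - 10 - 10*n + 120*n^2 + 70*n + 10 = 30*a*n + 120*n^2 + 60*n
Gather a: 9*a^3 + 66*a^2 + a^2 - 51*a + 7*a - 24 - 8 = 9*a^3 + 67*a^2 - 44*a - 32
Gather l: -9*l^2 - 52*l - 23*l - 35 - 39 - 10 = -9*l^2 - 75*l - 84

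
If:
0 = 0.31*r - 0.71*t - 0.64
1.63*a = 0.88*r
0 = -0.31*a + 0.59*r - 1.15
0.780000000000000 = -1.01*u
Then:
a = 1.47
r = 2.72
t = 0.29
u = -0.77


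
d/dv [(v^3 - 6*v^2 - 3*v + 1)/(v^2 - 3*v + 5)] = (v^4 - 6*v^3 + 36*v^2 - 62*v - 12)/(v^4 - 6*v^3 + 19*v^2 - 30*v + 25)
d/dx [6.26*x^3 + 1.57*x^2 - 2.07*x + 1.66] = 18.78*x^2 + 3.14*x - 2.07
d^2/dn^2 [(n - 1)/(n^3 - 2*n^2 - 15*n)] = 2*(3*n^5 - 12*n^4 + 35*n^3 + 33*n^2 - 90*n - 225)/(n^3*(n^6 - 6*n^5 - 33*n^4 + 172*n^3 + 495*n^2 - 1350*n - 3375))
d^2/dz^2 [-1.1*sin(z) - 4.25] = 1.1*sin(z)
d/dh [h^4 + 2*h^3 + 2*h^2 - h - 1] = 4*h^3 + 6*h^2 + 4*h - 1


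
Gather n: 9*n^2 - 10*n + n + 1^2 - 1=9*n^2 - 9*n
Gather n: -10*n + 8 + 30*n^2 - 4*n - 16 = 30*n^2 - 14*n - 8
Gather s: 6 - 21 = -15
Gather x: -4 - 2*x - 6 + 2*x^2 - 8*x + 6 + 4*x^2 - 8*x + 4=6*x^2 - 18*x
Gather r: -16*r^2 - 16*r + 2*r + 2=-16*r^2 - 14*r + 2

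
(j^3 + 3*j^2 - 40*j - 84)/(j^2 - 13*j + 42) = (j^2 + 9*j + 14)/(j - 7)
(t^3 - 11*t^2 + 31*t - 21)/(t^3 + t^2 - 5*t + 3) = (t^2 - 10*t + 21)/(t^2 + 2*t - 3)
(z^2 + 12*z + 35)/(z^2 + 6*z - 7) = (z + 5)/(z - 1)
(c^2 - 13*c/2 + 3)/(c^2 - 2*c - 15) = (-c^2 + 13*c/2 - 3)/(-c^2 + 2*c + 15)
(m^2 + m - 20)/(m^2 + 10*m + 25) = (m - 4)/(m + 5)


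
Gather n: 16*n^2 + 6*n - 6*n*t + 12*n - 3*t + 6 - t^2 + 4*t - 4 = 16*n^2 + n*(18 - 6*t) - t^2 + t + 2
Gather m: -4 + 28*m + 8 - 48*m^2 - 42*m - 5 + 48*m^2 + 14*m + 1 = 0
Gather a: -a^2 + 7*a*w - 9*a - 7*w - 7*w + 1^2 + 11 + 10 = -a^2 + a*(7*w - 9) - 14*w + 22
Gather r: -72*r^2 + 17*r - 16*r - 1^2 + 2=-72*r^2 + r + 1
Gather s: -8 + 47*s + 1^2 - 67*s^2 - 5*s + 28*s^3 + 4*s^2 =28*s^3 - 63*s^2 + 42*s - 7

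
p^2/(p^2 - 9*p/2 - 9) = 2*p^2/(2*p^2 - 9*p - 18)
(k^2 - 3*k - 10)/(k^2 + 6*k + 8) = (k - 5)/(k + 4)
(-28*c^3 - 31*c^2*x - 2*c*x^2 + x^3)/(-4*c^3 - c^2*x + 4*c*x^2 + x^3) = (-7*c + x)/(-c + x)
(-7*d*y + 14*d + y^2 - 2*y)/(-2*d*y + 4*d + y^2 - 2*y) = (-7*d + y)/(-2*d + y)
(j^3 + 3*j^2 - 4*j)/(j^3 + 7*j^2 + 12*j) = (j - 1)/(j + 3)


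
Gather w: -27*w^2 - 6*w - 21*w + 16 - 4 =-27*w^2 - 27*w + 12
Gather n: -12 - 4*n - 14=-4*n - 26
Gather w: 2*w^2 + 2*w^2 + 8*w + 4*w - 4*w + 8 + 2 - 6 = 4*w^2 + 8*w + 4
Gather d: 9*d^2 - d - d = 9*d^2 - 2*d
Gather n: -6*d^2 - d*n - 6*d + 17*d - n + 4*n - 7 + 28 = -6*d^2 + 11*d + n*(3 - d) + 21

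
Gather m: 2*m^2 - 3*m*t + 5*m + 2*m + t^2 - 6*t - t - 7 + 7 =2*m^2 + m*(7 - 3*t) + t^2 - 7*t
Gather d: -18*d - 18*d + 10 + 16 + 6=32 - 36*d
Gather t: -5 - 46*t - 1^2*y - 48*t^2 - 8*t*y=-48*t^2 + t*(-8*y - 46) - y - 5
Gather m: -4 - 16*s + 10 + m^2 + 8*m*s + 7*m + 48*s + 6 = m^2 + m*(8*s + 7) + 32*s + 12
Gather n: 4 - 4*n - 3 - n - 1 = -5*n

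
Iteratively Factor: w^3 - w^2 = (w)*(w^2 - w) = w*(w - 1)*(w)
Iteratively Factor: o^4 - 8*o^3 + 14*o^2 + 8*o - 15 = (o - 1)*(o^3 - 7*o^2 + 7*o + 15) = (o - 1)*(o + 1)*(o^2 - 8*o + 15) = (o - 3)*(o - 1)*(o + 1)*(o - 5)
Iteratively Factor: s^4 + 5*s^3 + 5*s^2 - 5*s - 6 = (s - 1)*(s^3 + 6*s^2 + 11*s + 6) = (s - 1)*(s + 2)*(s^2 + 4*s + 3) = (s - 1)*(s + 1)*(s + 2)*(s + 3)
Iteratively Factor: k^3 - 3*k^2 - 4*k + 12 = (k + 2)*(k^2 - 5*k + 6) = (k - 2)*(k + 2)*(k - 3)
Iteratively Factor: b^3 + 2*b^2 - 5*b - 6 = (b + 1)*(b^2 + b - 6) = (b + 1)*(b + 3)*(b - 2)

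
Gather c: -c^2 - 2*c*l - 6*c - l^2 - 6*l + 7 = -c^2 + c*(-2*l - 6) - l^2 - 6*l + 7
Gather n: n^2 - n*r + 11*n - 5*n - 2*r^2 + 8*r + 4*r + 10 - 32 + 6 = n^2 + n*(6 - r) - 2*r^2 + 12*r - 16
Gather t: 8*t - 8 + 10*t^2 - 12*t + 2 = 10*t^2 - 4*t - 6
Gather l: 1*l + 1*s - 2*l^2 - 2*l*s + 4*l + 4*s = -2*l^2 + l*(5 - 2*s) + 5*s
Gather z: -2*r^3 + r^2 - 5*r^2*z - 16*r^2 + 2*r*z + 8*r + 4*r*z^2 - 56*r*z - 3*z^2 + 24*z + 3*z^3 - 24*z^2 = -2*r^3 - 15*r^2 + 8*r + 3*z^3 + z^2*(4*r - 27) + z*(-5*r^2 - 54*r + 24)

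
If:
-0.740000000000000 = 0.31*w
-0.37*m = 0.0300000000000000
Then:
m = -0.08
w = -2.39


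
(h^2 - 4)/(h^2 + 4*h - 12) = (h + 2)/(h + 6)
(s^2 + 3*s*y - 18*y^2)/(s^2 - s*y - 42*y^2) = (-s + 3*y)/(-s + 7*y)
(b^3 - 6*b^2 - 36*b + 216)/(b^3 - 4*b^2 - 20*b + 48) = (b^2 - 36)/(b^2 + 2*b - 8)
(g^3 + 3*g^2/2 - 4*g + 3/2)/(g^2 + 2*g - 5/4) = 2*(g^2 + 2*g - 3)/(2*g + 5)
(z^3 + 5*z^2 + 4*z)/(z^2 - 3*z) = (z^2 + 5*z + 4)/(z - 3)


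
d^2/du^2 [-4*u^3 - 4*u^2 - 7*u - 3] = -24*u - 8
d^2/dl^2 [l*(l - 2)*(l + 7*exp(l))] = 7*l^2*exp(l) + 14*l*exp(l) + 6*l - 14*exp(l) - 4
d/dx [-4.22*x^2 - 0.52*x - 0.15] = -8.44*x - 0.52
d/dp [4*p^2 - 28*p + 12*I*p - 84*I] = 8*p - 28 + 12*I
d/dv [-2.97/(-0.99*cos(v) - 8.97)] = 2.9403*sin(v)/(0.99*cos(v) + 8.97)^2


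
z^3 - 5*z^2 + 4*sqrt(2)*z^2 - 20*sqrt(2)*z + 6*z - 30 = (z - 5)*(z + sqrt(2))*(z + 3*sqrt(2))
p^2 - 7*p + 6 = (p - 6)*(p - 1)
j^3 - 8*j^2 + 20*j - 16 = (j - 4)*(j - 2)^2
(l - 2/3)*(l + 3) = l^2 + 7*l/3 - 2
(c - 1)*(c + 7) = c^2 + 6*c - 7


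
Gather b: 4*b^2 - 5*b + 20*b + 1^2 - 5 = 4*b^2 + 15*b - 4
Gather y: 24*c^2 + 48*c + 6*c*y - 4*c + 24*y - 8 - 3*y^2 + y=24*c^2 + 44*c - 3*y^2 + y*(6*c + 25) - 8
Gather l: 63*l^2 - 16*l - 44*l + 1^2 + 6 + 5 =63*l^2 - 60*l + 12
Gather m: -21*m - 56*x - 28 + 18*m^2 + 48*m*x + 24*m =18*m^2 + m*(48*x + 3) - 56*x - 28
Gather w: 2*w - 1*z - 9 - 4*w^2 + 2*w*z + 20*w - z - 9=-4*w^2 + w*(2*z + 22) - 2*z - 18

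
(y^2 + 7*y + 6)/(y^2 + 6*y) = (y + 1)/y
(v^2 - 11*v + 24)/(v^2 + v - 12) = (v - 8)/(v + 4)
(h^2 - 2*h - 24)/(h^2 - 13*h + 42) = (h + 4)/(h - 7)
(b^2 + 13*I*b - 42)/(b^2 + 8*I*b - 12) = (b + 7*I)/(b + 2*I)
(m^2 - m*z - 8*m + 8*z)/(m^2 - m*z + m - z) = (m - 8)/(m + 1)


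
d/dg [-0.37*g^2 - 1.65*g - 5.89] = -0.74*g - 1.65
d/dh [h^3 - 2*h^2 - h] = 3*h^2 - 4*h - 1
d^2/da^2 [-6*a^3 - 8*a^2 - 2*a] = -36*a - 16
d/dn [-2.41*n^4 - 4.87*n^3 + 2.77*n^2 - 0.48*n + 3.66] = -9.64*n^3 - 14.61*n^2 + 5.54*n - 0.48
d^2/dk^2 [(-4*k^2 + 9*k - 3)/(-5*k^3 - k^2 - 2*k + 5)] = 2*(100*k^6 - 675*k^5 + 195*k^4 + 893*k^3 - 1191*k^2 + 108*k + 37)/(125*k^9 + 75*k^8 + 165*k^7 - 314*k^6 - 84*k^5 - 303*k^4 + 323*k^3 + 15*k^2 + 150*k - 125)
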